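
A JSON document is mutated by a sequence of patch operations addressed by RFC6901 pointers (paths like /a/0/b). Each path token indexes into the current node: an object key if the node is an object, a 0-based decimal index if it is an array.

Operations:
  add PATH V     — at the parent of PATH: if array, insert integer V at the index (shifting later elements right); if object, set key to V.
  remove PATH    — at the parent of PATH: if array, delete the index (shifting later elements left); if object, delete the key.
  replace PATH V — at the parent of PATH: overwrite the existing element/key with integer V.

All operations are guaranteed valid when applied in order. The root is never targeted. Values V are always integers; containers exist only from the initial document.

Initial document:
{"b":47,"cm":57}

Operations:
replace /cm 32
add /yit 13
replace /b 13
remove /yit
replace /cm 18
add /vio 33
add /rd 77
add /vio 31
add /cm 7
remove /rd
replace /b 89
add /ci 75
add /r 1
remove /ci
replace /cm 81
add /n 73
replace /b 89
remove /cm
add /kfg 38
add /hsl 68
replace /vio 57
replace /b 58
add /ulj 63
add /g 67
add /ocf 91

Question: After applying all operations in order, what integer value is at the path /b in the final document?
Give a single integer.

Answer: 58

Derivation:
After op 1 (replace /cm 32): {"b":47,"cm":32}
After op 2 (add /yit 13): {"b":47,"cm":32,"yit":13}
After op 3 (replace /b 13): {"b":13,"cm":32,"yit":13}
After op 4 (remove /yit): {"b":13,"cm":32}
After op 5 (replace /cm 18): {"b":13,"cm":18}
After op 6 (add /vio 33): {"b":13,"cm":18,"vio":33}
After op 7 (add /rd 77): {"b":13,"cm":18,"rd":77,"vio":33}
After op 8 (add /vio 31): {"b":13,"cm":18,"rd":77,"vio":31}
After op 9 (add /cm 7): {"b":13,"cm":7,"rd":77,"vio":31}
After op 10 (remove /rd): {"b":13,"cm":7,"vio":31}
After op 11 (replace /b 89): {"b":89,"cm":7,"vio":31}
After op 12 (add /ci 75): {"b":89,"ci":75,"cm":7,"vio":31}
After op 13 (add /r 1): {"b":89,"ci":75,"cm":7,"r":1,"vio":31}
After op 14 (remove /ci): {"b":89,"cm":7,"r":1,"vio":31}
After op 15 (replace /cm 81): {"b":89,"cm":81,"r":1,"vio":31}
After op 16 (add /n 73): {"b":89,"cm":81,"n":73,"r":1,"vio":31}
After op 17 (replace /b 89): {"b":89,"cm":81,"n":73,"r":1,"vio":31}
After op 18 (remove /cm): {"b":89,"n":73,"r":1,"vio":31}
After op 19 (add /kfg 38): {"b":89,"kfg":38,"n":73,"r":1,"vio":31}
After op 20 (add /hsl 68): {"b":89,"hsl":68,"kfg":38,"n":73,"r":1,"vio":31}
After op 21 (replace /vio 57): {"b":89,"hsl":68,"kfg":38,"n":73,"r":1,"vio":57}
After op 22 (replace /b 58): {"b":58,"hsl":68,"kfg":38,"n":73,"r":1,"vio":57}
After op 23 (add /ulj 63): {"b":58,"hsl":68,"kfg":38,"n":73,"r":1,"ulj":63,"vio":57}
After op 24 (add /g 67): {"b":58,"g":67,"hsl":68,"kfg":38,"n":73,"r":1,"ulj":63,"vio":57}
After op 25 (add /ocf 91): {"b":58,"g":67,"hsl":68,"kfg":38,"n":73,"ocf":91,"r":1,"ulj":63,"vio":57}
Value at /b: 58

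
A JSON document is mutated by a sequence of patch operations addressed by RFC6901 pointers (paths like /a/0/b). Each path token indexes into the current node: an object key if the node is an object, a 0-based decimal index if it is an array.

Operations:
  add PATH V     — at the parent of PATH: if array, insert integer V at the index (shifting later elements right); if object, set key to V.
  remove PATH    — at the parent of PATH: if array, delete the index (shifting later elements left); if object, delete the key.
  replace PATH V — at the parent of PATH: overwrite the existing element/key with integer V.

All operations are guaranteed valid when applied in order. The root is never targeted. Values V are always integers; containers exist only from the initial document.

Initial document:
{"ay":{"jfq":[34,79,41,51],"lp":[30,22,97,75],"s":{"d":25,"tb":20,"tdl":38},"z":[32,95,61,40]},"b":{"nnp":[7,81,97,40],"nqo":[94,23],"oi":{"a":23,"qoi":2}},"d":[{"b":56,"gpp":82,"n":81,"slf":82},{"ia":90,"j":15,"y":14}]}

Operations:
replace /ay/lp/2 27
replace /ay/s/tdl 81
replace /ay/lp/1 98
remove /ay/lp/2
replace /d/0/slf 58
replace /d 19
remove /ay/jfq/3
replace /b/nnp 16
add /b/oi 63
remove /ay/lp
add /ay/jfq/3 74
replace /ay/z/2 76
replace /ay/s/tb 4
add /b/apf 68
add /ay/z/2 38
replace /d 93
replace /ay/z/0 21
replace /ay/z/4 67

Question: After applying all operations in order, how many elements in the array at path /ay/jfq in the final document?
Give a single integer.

After op 1 (replace /ay/lp/2 27): {"ay":{"jfq":[34,79,41,51],"lp":[30,22,27,75],"s":{"d":25,"tb":20,"tdl":38},"z":[32,95,61,40]},"b":{"nnp":[7,81,97,40],"nqo":[94,23],"oi":{"a":23,"qoi":2}},"d":[{"b":56,"gpp":82,"n":81,"slf":82},{"ia":90,"j":15,"y":14}]}
After op 2 (replace /ay/s/tdl 81): {"ay":{"jfq":[34,79,41,51],"lp":[30,22,27,75],"s":{"d":25,"tb":20,"tdl":81},"z":[32,95,61,40]},"b":{"nnp":[7,81,97,40],"nqo":[94,23],"oi":{"a":23,"qoi":2}},"d":[{"b":56,"gpp":82,"n":81,"slf":82},{"ia":90,"j":15,"y":14}]}
After op 3 (replace /ay/lp/1 98): {"ay":{"jfq":[34,79,41,51],"lp":[30,98,27,75],"s":{"d":25,"tb":20,"tdl":81},"z":[32,95,61,40]},"b":{"nnp":[7,81,97,40],"nqo":[94,23],"oi":{"a":23,"qoi":2}},"d":[{"b":56,"gpp":82,"n":81,"slf":82},{"ia":90,"j":15,"y":14}]}
After op 4 (remove /ay/lp/2): {"ay":{"jfq":[34,79,41,51],"lp":[30,98,75],"s":{"d":25,"tb":20,"tdl":81},"z":[32,95,61,40]},"b":{"nnp":[7,81,97,40],"nqo":[94,23],"oi":{"a":23,"qoi":2}},"d":[{"b":56,"gpp":82,"n":81,"slf":82},{"ia":90,"j":15,"y":14}]}
After op 5 (replace /d/0/slf 58): {"ay":{"jfq":[34,79,41,51],"lp":[30,98,75],"s":{"d":25,"tb":20,"tdl":81},"z":[32,95,61,40]},"b":{"nnp":[7,81,97,40],"nqo":[94,23],"oi":{"a":23,"qoi":2}},"d":[{"b":56,"gpp":82,"n":81,"slf":58},{"ia":90,"j":15,"y":14}]}
After op 6 (replace /d 19): {"ay":{"jfq":[34,79,41,51],"lp":[30,98,75],"s":{"d":25,"tb":20,"tdl":81},"z":[32,95,61,40]},"b":{"nnp":[7,81,97,40],"nqo":[94,23],"oi":{"a":23,"qoi":2}},"d":19}
After op 7 (remove /ay/jfq/3): {"ay":{"jfq":[34,79,41],"lp":[30,98,75],"s":{"d":25,"tb":20,"tdl":81},"z":[32,95,61,40]},"b":{"nnp":[7,81,97,40],"nqo":[94,23],"oi":{"a":23,"qoi":2}},"d":19}
After op 8 (replace /b/nnp 16): {"ay":{"jfq":[34,79,41],"lp":[30,98,75],"s":{"d":25,"tb":20,"tdl":81},"z":[32,95,61,40]},"b":{"nnp":16,"nqo":[94,23],"oi":{"a":23,"qoi":2}},"d":19}
After op 9 (add /b/oi 63): {"ay":{"jfq":[34,79,41],"lp":[30,98,75],"s":{"d":25,"tb":20,"tdl":81},"z":[32,95,61,40]},"b":{"nnp":16,"nqo":[94,23],"oi":63},"d":19}
After op 10 (remove /ay/lp): {"ay":{"jfq":[34,79,41],"s":{"d":25,"tb":20,"tdl":81},"z":[32,95,61,40]},"b":{"nnp":16,"nqo":[94,23],"oi":63},"d":19}
After op 11 (add /ay/jfq/3 74): {"ay":{"jfq":[34,79,41,74],"s":{"d":25,"tb":20,"tdl":81},"z":[32,95,61,40]},"b":{"nnp":16,"nqo":[94,23],"oi":63},"d":19}
After op 12 (replace /ay/z/2 76): {"ay":{"jfq":[34,79,41,74],"s":{"d":25,"tb":20,"tdl":81},"z":[32,95,76,40]},"b":{"nnp":16,"nqo":[94,23],"oi":63},"d":19}
After op 13 (replace /ay/s/tb 4): {"ay":{"jfq":[34,79,41,74],"s":{"d":25,"tb":4,"tdl":81},"z":[32,95,76,40]},"b":{"nnp":16,"nqo":[94,23],"oi":63},"d":19}
After op 14 (add /b/apf 68): {"ay":{"jfq":[34,79,41,74],"s":{"d":25,"tb":4,"tdl":81},"z":[32,95,76,40]},"b":{"apf":68,"nnp":16,"nqo":[94,23],"oi":63},"d":19}
After op 15 (add /ay/z/2 38): {"ay":{"jfq":[34,79,41,74],"s":{"d":25,"tb":4,"tdl":81},"z":[32,95,38,76,40]},"b":{"apf":68,"nnp":16,"nqo":[94,23],"oi":63},"d":19}
After op 16 (replace /d 93): {"ay":{"jfq":[34,79,41,74],"s":{"d":25,"tb":4,"tdl":81},"z":[32,95,38,76,40]},"b":{"apf":68,"nnp":16,"nqo":[94,23],"oi":63},"d":93}
After op 17 (replace /ay/z/0 21): {"ay":{"jfq":[34,79,41,74],"s":{"d":25,"tb":4,"tdl":81},"z":[21,95,38,76,40]},"b":{"apf":68,"nnp":16,"nqo":[94,23],"oi":63},"d":93}
After op 18 (replace /ay/z/4 67): {"ay":{"jfq":[34,79,41,74],"s":{"d":25,"tb":4,"tdl":81},"z":[21,95,38,76,67]},"b":{"apf":68,"nnp":16,"nqo":[94,23],"oi":63},"d":93}
Size at path /ay/jfq: 4

Answer: 4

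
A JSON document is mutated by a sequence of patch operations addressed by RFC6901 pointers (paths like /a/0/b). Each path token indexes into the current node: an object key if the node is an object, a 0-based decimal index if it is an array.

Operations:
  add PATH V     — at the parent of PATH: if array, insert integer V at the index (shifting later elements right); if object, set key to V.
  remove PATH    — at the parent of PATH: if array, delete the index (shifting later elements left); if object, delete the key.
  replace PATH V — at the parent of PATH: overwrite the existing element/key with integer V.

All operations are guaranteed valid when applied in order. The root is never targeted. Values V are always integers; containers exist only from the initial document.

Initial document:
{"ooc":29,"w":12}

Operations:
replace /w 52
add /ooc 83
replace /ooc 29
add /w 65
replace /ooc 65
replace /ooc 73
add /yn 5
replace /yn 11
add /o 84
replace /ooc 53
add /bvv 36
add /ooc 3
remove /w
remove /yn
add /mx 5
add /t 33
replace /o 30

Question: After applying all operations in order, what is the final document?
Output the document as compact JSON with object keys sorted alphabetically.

After op 1 (replace /w 52): {"ooc":29,"w":52}
After op 2 (add /ooc 83): {"ooc":83,"w":52}
After op 3 (replace /ooc 29): {"ooc":29,"w":52}
After op 4 (add /w 65): {"ooc":29,"w":65}
After op 5 (replace /ooc 65): {"ooc":65,"w":65}
After op 6 (replace /ooc 73): {"ooc":73,"w":65}
After op 7 (add /yn 5): {"ooc":73,"w":65,"yn":5}
After op 8 (replace /yn 11): {"ooc":73,"w":65,"yn":11}
After op 9 (add /o 84): {"o":84,"ooc":73,"w":65,"yn":11}
After op 10 (replace /ooc 53): {"o":84,"ooc":53,"w":65,"yn":11}
After op 11 (add /bvv 36): {"bvv":36,"o":84,"ooc":53,"w":65,"yn":11}
After op 12 (add /ooc 3): {"bvv":36,"o":84,"ooc":3,"w":65,"yn":11}
After op 13 (remove /w): {"bvv":36,"o":84,"ooc":3,"yn":11}
After op 14 (remove /yn): {"bvv":36,"o":84,"ooc":3}
After op 15 (add /mx 5): {"bvv":36,"mx":5,"o":84,"ooc":3}
After op 16 (add /t 33): {"bvv":36,"mx":5,"o":84,"ooc":3,"t":33}
After op 17 (replace /o 30): {"bvv":36,"mx":5,"o":30,"ooc":3,"t":33}

Answer: {"bvv":36,"mx":5,"o":30,"ooc":3,"t":33}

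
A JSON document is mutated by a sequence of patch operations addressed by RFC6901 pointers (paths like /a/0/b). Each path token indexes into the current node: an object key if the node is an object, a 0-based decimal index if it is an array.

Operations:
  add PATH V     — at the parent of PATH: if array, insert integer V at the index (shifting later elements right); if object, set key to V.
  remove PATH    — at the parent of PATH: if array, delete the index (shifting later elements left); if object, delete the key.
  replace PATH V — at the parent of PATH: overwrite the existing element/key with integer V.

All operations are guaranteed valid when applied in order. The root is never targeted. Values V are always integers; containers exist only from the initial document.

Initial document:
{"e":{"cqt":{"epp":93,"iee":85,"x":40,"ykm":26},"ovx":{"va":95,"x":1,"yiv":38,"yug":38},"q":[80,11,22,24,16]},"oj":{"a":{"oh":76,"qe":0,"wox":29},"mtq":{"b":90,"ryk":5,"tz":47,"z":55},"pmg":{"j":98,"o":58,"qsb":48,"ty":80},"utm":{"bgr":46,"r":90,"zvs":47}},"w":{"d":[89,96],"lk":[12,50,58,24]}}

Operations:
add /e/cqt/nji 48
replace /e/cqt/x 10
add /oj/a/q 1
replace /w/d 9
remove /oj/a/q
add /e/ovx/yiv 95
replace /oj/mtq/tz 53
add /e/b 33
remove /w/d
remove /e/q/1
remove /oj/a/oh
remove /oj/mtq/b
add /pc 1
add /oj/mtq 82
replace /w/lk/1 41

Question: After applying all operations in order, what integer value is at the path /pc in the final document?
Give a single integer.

Answer: 1

Derivation:
After op 1 (add /e/cqt/nji 48): {"e":{"cqt":{"epp":93,"iee":85,"nji":48,"x":40,"ykm":26},"ovx":{"va":95,"x":1,"yiv":38,"yug":38},"q":[80,11,22,24,16]},"oj":{"a":{"oh":76,"qe":0,"wox":29},"mtq":{"b":90,"ryk":5,"tz":47,"z":55},"pmg":{"j":98,"o":58,"qsb":48,"ty":80},"utm":{"bgr":46,"r":90,"zvs":47}},"w":{"d":[89,96],"lk":[12,50,58,24]}}
After op 2 (replace /e/cqt/x 10): {"e":{"cqt":{"epp":93,"iee":85,"nji":48,"x":10,"ykm":26},"ovx":{"va":95,"x":1,"yiv":38,"yug":38},"q":[80,11,22,24,16]},"oj":{"a":{"oh":76,"qe":0,"wox":29},"mtq":{"b":90,"ryk":5,"tz":47,"z":55},"pmg":{"j":98,"o":58,"qsb":48,"ty":80},"utm":{"bgr":46,"r":90,"zvs":47}},"w":{"d":[89,96],"lk":[12,50,58,24]}}
After op 3 (add /oj/a/q 1): {"e":{"cqt":{"epp":93,"iee":85,"nji":48,"x":10,"ykm":26},"ovx":{"va":95,"x":1,"yiv":38,"yug":38},"q":[80,11,22,24,16]},"oj":{"a":{"oh":76,"q":1,"qe":0,"wox":29},"mtq":{"b":90,"ryk":5,"tz":47,"z":55},"pmg":{"j":98,"o":58,"qsb":48,"ty":80},"utm":{"bgr":46,"r":90,"zvs":47}},"w":{"d":[89,96],"lk":[12,50,58,24]}}
After op 4 (replace /w/d 9): {"e":{"cqt":{"epp":93,"iee":85,"nji":48,"x":10,"ykm":26},"ovx":{"va":95,"x":1,"yiv":38,"yug":38},"q":[80,11,22,24,16]},"oj":{"a":{"oh":76,"q":1,"qe":0,"wox":29},"mtq":{"b":90,"ryk":5,"tz":47,"z":55},"pmg":{"j":98,"o":58,"qsb":48,"ty":80},"utm":{"bgr":46,"r":90,"zvs":47}},"w":{"d":9,"lk":[12,50,58,24]}}
After op 5 (remove /oj/a/q): {"e":{"cqt":{"epp":93,"iee":85,"nji":48,"x":10,"ykm":26},"ovx":{"va":95,"x":1,"yiv":38,"yug":38},"q":[80,11,22,24,16]},"oj":{"a":{"oh":76,"qe":0,"wox":29},"mtq":{"b":90,"ryk":5,"tz":47,"z":55},"pmg":{"j":98,"o":58,"qsb":48,"ty":80},"utm":{"bgr":46,"r":90,"zvs":47}},"w":{"d":9,"lk":[12,50,58,24]}}
After op 6 (add /e/ovx/yiv 95): {"e":{"cqt":{"epp":93,"iee":85,"nji":48,"x":10,"ykm":26},"ovx":{"va":95,"x":1,"yiv":95,"yug":38},"q":[80,11,22,24,16]},"oj":{"a":{"oh":76,"qe":0,"wox":29},"mtq":{"b":90,"ryk":5,"tz":47,"z":55},"pmg":{"j":98,"o":58,"qsb":48,"ty":80},"utm":{"bgr":46,"r":90,"zvs":47}},"w":{"d":9,"lk":[12,50,58,24]}}
After op 7 (replace /oj/mtq/tz 53): {"e":{"cqt":{"epp":93,"iee":85,"nji":48,"x":10,"ykm":26},"ovx":{"va":95,"x":1,"yiv":95,"yug":38},"q":[80,11,22,24,16]},"oj":{"a":{"oh":76,"qe":0,"wox":29},"mtq":{"b":90,"ryk":5,"tz":53,"z":55},"pmg":{"j":98,"o":58,"qsb":48,"ty":80},"utm":{"bgr":46,"r":90,"zvs":47}},"w":{"d":9,"lk":[12,50,58,24]}}
After op 8 (add /e/b 33): {"e":{"b":33,"cqt":{"epp":93,"iee":85,"nji":48,"x":10,"ykm":26},"ovx":{"va":95,"x":1,"yiv":95,"yug":38},"q":[80,11,22,24,16]},"oj":{"a":{"oh":76,"qe":0,"wox":29},"mtq":{"b":90,"ryk":5,"tz":53,"z":55},"pmg":{"j":98,"o":58,"qsb":48,"ty":80},"utm":{"bgr":46,"r":90,"zvs":47}},"w":{"d":9,"lk":[12,50,58,24]}}
After op 9 (remove /w/d): {"e":{"b":33,"cqt":{"epp":93,"iee":85,"nji":48,"x":10,"ykm":26},"ovx":{"va":95,"x":1,"yiv":95,"yug":38},"q":[80,11,22,24,16]},"oj":{"a":{"oh":76,"qe":0,"wox":29},"mtq":{"b":90,"ryk":5,"tz":53,"z":55},"pmg":{"j":98,"o":58,"qsb":48,"ty":80},"utm":{"bgr":46,"r":90,"zvs":47}},"w":{"lk":[12,50,58,24]}}
After op 10 (remove /e/q/1): {"e":{"b":33,"cqt":{"epp":93,"iee":85,"nji":48,"x":10,"ykm":26},"ovx":{"va":95,"x":1,"yiv":95,"yug":38},"q":[80,22,24,16]},"oj":{"a":{"oh":76,"qe":0,"wox":29},"mtq":{"b":90,"ryk":5,"tz":53,"z":55},"pmg":{"j":98,"o":58,"qsb":48,"ty":80},"utm":{"bgr":46,"r":90,"zvs":47}},"w":{"lk":[12,50,58,24]}}
After op 11 (remove /oj/a/oh): {"e":{"b":33,"cqt":{"epp":93,"iee":85,"nji":48,"x":10,"ykm":26},"ovx":{"va":95,"x":1,"yiv":95,"yug":38},"q":[80,22,24,16]},"oj":{"a":{"qe":0,"wox":29},"mtq":{"b":90,"ryk":5,"tz":53,"z":55},"pmg":{"j":98,"o":58,"qsb":48,"ty":80},"utm":{"bgr":46,"r":90,"zvs":47}},"w":{"lk":[12,50,58,24]}}
After op 12 (remove /oj/mtq/b): {"e":{"b":33,"cqt":{"epp":93,"iee":85,"nji":48,"x":10,"ykm":26},"ovx":{"va":95,"x":1,"yiv":95,"yug":38},"q":[80,22,24,16]},"oj":{"a":{"qe":0,"wox":29},"mtq":{"ryk":5,"tz":53,"z":55},"pmg":{"j":98,"o":58,"qsb":48,"ty":80},"utm":{"bgr":46,"r":90,"zvs":47}},"w":{"lk":[12,50,58,24]}}
After op 13 (add /pc 1): {"e":{"b":33,"cqt":{"epp":93,"iee":85,"nji":48,"x":10,"ykm":26},"ovx":{"va":95,"x":1,"yiv":95,"yug":38},"q":[80,22,24,16]},"oj":{"a":{"qe":0,"wox":29},"mtq":{"ryk":5,"tz":53,"z":55},"pmg":{"j":98,"o":58,"qsb":48,"ty":80},"utm":{"bgr":46,"r":90,"zvs":47}},"pc":1,"w":{"lk":[12,50,58,24]}}
After op 14 (add /oj/mtq 82): {"e":{"b":33,"cqt":{"epp":93,"iee":85,"nji":48,"x":10,"ykm":26},"ovx":{"va":95,"x":1,"yiv":95,"yug":38},"q":[80,22,24,16]},"oj":{"a":{"qe":0,"wox":29},"mtq":82,"pmg":{"j":98,"o":58,"qsb":48,"ty":80},"utm":{"bgr":46,"r":90,"zvs":47}},"pc":1,"w":{"lk":[12,50,58,24]}}
After op 15 (replace /w/lk/1 41): {"e":{"b":33,"cqt":{"epp":93,"iee":85,"nji":48,"x":10,"ykm":26},"ovx":{"va":95,"x":1,"yiv":95,"yug":38},"q":[80,22,24,16]},"oj":{"a":{"qe":0,"wox":29},"mtq":82,"pmg":{"j":98,"o":58,"qsb":48,"ty":80},"utm":{"bgr":46,"r":90,"zvs":47}},"pc":1,"w":{"lk":[12,41,58,24]}}
Value at /pc: 1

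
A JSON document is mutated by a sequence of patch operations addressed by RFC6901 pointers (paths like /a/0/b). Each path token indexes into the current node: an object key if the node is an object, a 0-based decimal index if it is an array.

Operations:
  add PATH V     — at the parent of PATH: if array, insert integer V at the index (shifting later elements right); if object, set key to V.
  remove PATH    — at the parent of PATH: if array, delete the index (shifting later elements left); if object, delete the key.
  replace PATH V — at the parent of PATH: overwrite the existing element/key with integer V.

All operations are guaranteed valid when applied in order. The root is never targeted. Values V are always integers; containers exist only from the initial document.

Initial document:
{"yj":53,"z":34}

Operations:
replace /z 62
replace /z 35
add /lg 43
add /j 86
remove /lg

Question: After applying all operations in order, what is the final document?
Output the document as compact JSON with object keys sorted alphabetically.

After op 1 (replace /z 62): {"yj":53,"z":62}
After op 2 (replace /z 35): {"yj":53,"z":35}
After op 3 (add /lg 43): {"lg":43,"yj":53,"z":35}
After op 4 (add /j 86): {"j":86,"lg":43,"yj":53,"z":35}
After op 5 (remove /lg): {"j":86,"yj":53,"z":35}

Answer: {"j":86,"yj":53,"z":35}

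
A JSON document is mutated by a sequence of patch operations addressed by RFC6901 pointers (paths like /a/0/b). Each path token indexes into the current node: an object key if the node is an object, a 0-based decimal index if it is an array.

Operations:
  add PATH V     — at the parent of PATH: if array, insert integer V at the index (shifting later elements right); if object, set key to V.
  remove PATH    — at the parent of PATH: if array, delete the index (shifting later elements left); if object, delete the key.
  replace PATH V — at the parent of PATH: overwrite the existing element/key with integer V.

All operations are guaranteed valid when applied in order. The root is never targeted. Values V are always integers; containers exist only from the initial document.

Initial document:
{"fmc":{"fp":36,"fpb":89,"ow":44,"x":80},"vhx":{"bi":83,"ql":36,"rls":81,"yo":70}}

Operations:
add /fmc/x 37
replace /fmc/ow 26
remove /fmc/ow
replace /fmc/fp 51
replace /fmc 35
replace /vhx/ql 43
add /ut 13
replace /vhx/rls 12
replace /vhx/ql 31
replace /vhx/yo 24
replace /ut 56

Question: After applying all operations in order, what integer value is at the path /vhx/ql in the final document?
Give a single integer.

After op 1 (add /fmc/x 37): {"fmc":{"fp":36,"fpb":89,"ow":44,"x":37},"vhx":{"bi":83,"ql":36,"rls":81,"yo":70}}
After op 2 (replace /fmc/ow 26): {"fmc":{"fp":36,"fpb":89,"ow":26,"x":37},"vhx":{"bi":83,"ql":36,"rls":81,"yo":70}}
After op 3 (remove /fmc/ow): {"fmc":{"fp":36,"fpb":89,"x":37},"vhx":{"bi":83,"ql":36,"rls":81,"yo":70}}
After op 4 (replace /fmc/fp 51): {"fmc":{"fp":51,"fpb":89,"x":37},"vhx":{"bi":83,"ql":36,"rls":81,"yo":70}}
After op 5 (replace /fmc 35): {"fmc":35,"vhx":{"bi":83,"ql":36,"rls":81,"yo":70}}
After op 6 (replace /vhx/ql 43): {"fmc":35,"vhx":{"bi":83,"ql":43,"rls":81,"yo":70}}
After op 7 (add /ut 13): {"fmc":35,"ut":13,"vhx":{"bi":83,"ql":43,"rls":81,"yo":70}}
After op 8 (replace /vhx/rls 12): {"fmc":35,"ut":13,"vhx":{"bi":83,"ql":43,"rls":12,"yo":70}}
After op 9 (replace /vhx/ql 31): {"fmc":35,"ut":13,"vhx":{"bi":83,"ql":31,"rls":12,"yo":70}}
After op 10 (replace /vhx/yo 24): {"fmc":35,"ut":13,"vhx":{"bi":83,"ql":31,"rls":12,"yo":24}}
After op 11 (replace /ut 56): {"fmc":35,"ut":56,"vhx":{"bi":83,"ql":31,"rls":12,"yo":24}}
Value at /vhx/ql: 31

Answer: 31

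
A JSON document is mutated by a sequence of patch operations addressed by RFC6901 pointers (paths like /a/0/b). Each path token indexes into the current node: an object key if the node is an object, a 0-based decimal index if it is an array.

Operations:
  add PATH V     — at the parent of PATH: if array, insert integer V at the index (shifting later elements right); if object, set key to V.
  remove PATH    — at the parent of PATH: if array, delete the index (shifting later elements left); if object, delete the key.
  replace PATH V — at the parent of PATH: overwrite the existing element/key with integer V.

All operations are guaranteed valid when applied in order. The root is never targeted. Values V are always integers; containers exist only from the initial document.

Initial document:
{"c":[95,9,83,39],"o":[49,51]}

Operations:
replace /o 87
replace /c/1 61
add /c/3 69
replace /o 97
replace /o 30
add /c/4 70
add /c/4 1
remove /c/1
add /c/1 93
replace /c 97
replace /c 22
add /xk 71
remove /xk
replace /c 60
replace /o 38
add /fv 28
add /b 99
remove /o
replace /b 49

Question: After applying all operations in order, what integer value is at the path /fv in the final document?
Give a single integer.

Answer: 28

Derivation:
After op 1 (replace /o 87): {"c":[95,9,83,39],"o":87}
After op 2 (replace /c/1 61): {"c":[95,61,83,39],"o":87}
After op 3 (add /c/3 69): {"c":[95,61,83,69,39],"o":87}
After op 4 (replace /o 97): {"c":[95,61,83,69,39],"o":97}
After op 5 (replace /o 30): {"c":[95,61,83,69,39],"o":30}
After op 6 (add /c/4 70): {"c":[95,61,83,69,70,39],"o":30}
After op 7 (add /c/4 1): {"c":[95,61,83,69,1,70,39],"o":30}
After op 8 (remove /c/1): {"c":[95,83,69,1,70,39],"o":30}
After op 9 (add /c/1 93): {"c":[95,93,83,69,1,70,39],"o":30}
After op 10 (replace /c 97): {"c":97,"o":30}
After op 11 (replace /c 22): {"c":22,"o":30}
After op 12 (add /xk 71): {"c":22,"o":30,"xk":71}
After op 13 (remove /xk): {"c":22,"o":30}
After op 14 (replace /c 60): {"c":60,"o":30}
After op 15 (replace /o 38): {"c":60,"o":38}
After op 16 (add /fv 28): {"c":60,"fv":28,"o":38}
After op 17 (add /b 99): {"b":99,"c":60,"fv":28,"o":38}
After op 18 (remove /o): {"b":99,"c":60,"fv":28}
After op 19 (replace /b 49): {"b":49,"c":60,"fv":28}
Value at /fv: 28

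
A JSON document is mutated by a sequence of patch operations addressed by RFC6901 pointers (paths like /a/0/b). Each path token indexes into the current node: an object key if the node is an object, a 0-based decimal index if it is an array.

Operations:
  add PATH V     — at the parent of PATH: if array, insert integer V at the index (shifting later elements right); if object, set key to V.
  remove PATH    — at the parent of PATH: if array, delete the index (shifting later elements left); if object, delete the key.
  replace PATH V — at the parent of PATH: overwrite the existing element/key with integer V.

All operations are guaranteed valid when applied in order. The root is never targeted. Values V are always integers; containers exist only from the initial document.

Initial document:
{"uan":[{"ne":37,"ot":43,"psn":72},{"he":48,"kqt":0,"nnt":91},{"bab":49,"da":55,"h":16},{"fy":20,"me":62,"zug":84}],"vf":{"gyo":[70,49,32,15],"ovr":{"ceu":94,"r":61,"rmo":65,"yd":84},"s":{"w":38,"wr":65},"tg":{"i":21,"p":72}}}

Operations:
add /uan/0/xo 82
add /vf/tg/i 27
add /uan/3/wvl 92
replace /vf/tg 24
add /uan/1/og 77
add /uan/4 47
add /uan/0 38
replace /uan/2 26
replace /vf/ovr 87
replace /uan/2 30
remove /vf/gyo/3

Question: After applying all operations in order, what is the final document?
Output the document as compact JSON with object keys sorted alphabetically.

After op 1 (add /uan/0/xo 82): {"uan":[{"ne":37,"ot":43,"psn":72,"xo":82},{"he":48,"kqt":0,"nnt":91},{"bab":49,"da":55,"h":16},{"fy":20,"me":62,"zug":84}],"vf":{"gyo":[70,49,32,15],"ovr":{"ceu":94,"r":61,"rmo":65,"yd":84},"s":{"w":38,"wr":65},"tg":{"i":21,"p":72}}}
After op 2 (add /vf/tg/i 27): {"uan":[{"ne":37,"ot":43,"psn":72,"xo":82},{"he":48,"kqt":0,"nnt":91},{"bab":49,"da":55,"h":16},{"fy":20,"me":62,"zug":84}],"vf":{"gyo":[70,49,32,15],"ovr":{"ceu":94,"r":61,"rmo":65,"yd":84},"s":{"w":38,"wr":65},"tg":{"i":27,"p":72}}}
After op 3 (add /uan/3/wvl 92): {"uan":[{"ne":37,"ot":43,"psn":72,"xo":82},{"he":48,"kqt":0,"nnt":91},{"bab":49,"da":55,"h":16},{"fy":20,"me":62,"wvl":92,"zug":84}],"vf":{"gyo":[70,49,32,15],"ovr":{"ceu":94,"r":61,"rmo":65,"yd":84},"s":{"w":38,"wr":65},"tg":{"i":27,"p":72}}}
After op 4 (replace /vf/tg 24): {"uan":[{"ne":37,"ot":43,"psn":72,"xo":82},{"he":48,"kqt":0,"nnt":91},{"bab":49,"da":55,"h":16},{"fy":20,"me":62,"wvl":92,"zug":84}],"vf":{"gyo":[70,49,32,15],"ovr":{"ceu":94,"r":61,"rmo":65,"yd":84},"s":{"w":38,"wr":65},"tg":24}}
After op 5 (add /uan/1/og 77): {"uan":[{"ne":37,"ot":43,"psn":72,"xo":82},{"he":48,"kqt":0,"nnt":91,"og":77},{"bab":49,"da":55,"h":16},{"fy":20,"me":62,"wvl":92,"zug":84}],"vf":{"gyo":[70,49,32,15],"ovr":{"ceu":94,"r":61,"rmo":65,"yd":84},"s":{"w":38,"wr":65},"tg":24}}
After op 6 (add /uan/4 47): {"uan":[{"ne":37,"ot":43,"psn":72,"xo":82},{"he":48,"kqt":0,"nnt":91,"og":77},{"bab":49,"da":55,"h":16},{"fy":20,"me":62,"wvl":92,"zug":84},47],"vf":{"gyo":[70,49,32,15],"ovr":{"ceu":94,"r":61,"rmo":65,"yd":84},"s":{"w":38,"wr":65},"tg":24}}
After op 7 (add /uan/0 38): {"uan":[38,{"ne":37,"ot":43,"psn":72,"xo":82},{"he":48,"kqt":0,"nnt":91,"og":77},{"bab":49,"da":55,"h":16},{"fy":20,"me":62,"wvl":92,"zug":84},47],"vf":{"gyo":[70,49,32,15],"ovr":{"ceu":94,"r":61,"rmo":65,"yd":84},"s":{"w":38,"wr":65},"tg":24}}
After op 8 (replace /uan/2 26): {"uan":[38,{"ne":37,"ot":43,"psn":72,"xo":82},26,{"bab":49,"da":55,"h":16},{"fy":20,"me":62,"wvl":92,"zug":84},47],"vf":{"gyo":[70,49,32,15],"ovr":{"ceu":94,"r":61,"rmo":65,"yd":84},"s":{"w":38,"wr":65},"tg":24}}
After op 9 (replace /vf/ovr 87): {"uan":[38,{"ne":37,"ot":43,"psn":72,"xo":82},26,{"bab":49,"da":55,"h":16},{"fy":20,"me":62,"wvl":92,"zug":84},47],"vf":{"gyo":[70,49,32,15],"ovr":87,"s":{"w":38,"wr":65},"tg":24}}
After op 10 (replace /uan/2 30): {"uan":[38,{"ne":37,"ot":43,"psn":72,"xo":82},30,{"bab":49,"da":55,"h":16},{"fy":20,"me":62,"wvl":92,"zug":84},47],"vf":{"gyo":[70,49,32,15],"ovr":87,"s":{"w":38,"wr":65},"tg":24}}
After op 11 (remove /vf/gyo/3): {"uan":[38,{"ne":37,"ot":43,"psn":72,"xo":82},30,{"bab":49,"da":55,"h":16},{"fy":20,"me":62,"wvl":92,"zug":84},47],"vf":{"gyo":[70,49,32],"ovr":87,"s":{"w":38,"wr":65},"tg":24}}

Answer: {"uan":[38,{"ne":37,"ot":43,"psn":72,"xo":82},30,{"bab":49,"da":55,"h":16},{"fy":20,"me":62,"wvl":92,"zug":84},47],"vf":{"gyo":[70,49,32],"ovr":87,"s":{"w":38,"wr":65},"tg":24}}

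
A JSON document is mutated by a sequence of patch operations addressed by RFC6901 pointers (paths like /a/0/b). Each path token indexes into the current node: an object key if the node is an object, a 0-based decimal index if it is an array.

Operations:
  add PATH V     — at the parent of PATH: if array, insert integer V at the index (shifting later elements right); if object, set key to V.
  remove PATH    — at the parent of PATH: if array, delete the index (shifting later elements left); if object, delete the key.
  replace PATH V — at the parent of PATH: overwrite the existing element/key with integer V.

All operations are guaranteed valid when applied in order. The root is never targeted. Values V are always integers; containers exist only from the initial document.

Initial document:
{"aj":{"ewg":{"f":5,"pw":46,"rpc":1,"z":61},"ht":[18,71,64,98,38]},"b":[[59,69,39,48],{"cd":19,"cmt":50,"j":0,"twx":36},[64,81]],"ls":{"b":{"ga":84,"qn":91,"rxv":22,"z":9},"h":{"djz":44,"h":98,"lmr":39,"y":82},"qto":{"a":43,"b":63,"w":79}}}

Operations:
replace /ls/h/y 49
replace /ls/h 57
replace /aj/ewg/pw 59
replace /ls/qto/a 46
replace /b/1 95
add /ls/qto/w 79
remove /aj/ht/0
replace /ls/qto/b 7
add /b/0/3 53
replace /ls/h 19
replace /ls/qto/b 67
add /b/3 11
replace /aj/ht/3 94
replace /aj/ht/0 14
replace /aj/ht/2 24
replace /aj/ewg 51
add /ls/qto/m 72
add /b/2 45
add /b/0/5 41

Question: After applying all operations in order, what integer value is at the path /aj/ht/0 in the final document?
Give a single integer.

Answer: 14

Derivation:
After op 1 (replace /ls/h/y 49): {"aj":{"ewg":{"f":5,"pw":46,"rpc":1,"z":61},"ht":[18,71,64,98,38]},"b":[[59,69,39,48],{"cd":19,"cmt":50,"j":0,"twx":36},[64,81]],"ls":{"b":{"ga":84,"qn":91,"rxv":22,"z":9},"h":{"djz":44,"h":98,"lmr":39,"y":49},"qto":{"a":43,"b":63,"w":79}}}
After op 2 (replace /ls/h 57): {"aj":{"ewg":{"f":5,"pw":46,"rpc":1,"z":61},"ht":[18,71,64,98,38]},"b":[[59,69,39,48],{"cd":19,"cmt":50,"j":0,"twx":36},[64,81]],"ls":{"b":{"ga":84,"qn":91,"rxv":22,"z":9},"h":57,"qto":{"a":43,"b":63,"w":79}}}
After op 3 (replace /aj/ewg/pw 59): {"aj":{"ewg":{"f":5,"pw":59,"rpc":1,"z":61},"ht":[18,71,64,98,38]},"b":[[59,69,39,48],{"cd":19,"cmt":50,"j":0,"twx":36},[64,81]],"ls":{"b":{"ga":84,"qn":91,"rxv":22,"z":9},"h":57,"qto":{"a":43,"b":63,"w":79}}}
After op 4 (replace /ls/qto/a 46): {"aj":{"ewg":{"f":5,"pw":59,"rpc":1,"z":61},"ht":[18,71,64,98,38]},"b":[[59,69,39,48],{"cd":19,"cmt":50,"j":0,"twx":36},[64,81]],"ls":{"b":{"ga":84,"qn":91,"rxv":22,"z":9},"h":57,"qto":{"a":46,"b":63,"w":79}}}
After op 5 (replace /b/1 95): {"aj":{"ewg":{"f":5,"pw":59,"rpc":1,"z":61},"ht":[18,71,64,98,38]},"b":[[59,69,39,48],95,[64,81]],"ls":{"b":{"ga":84,"qn":91,"rxv":22,"z":9},"h":57,"qto":{"a":46,"b":63,"w":79}}}
After op 6 (add /ls/qto/w 79): {"aj":{"ewg":{"f":5,"pw":59,"rpc":1,"z":61},"ht":[18,71,64,98,38]},"b":[[59,69,39,48],95,[64,81]],"ls":{"b":{"ga":84,"qn":91,"rxv":22,"z":9},"h":57,"qto":{"a":46,"b":63,"w":79}}}
After op 7 (remove /aj/ht/0): {"aj":{"ewg":{"f":5,"pw":59,"rpc":1,"z":61},"ht":[71,64,98,38]},"b":[[59,69,39,48],95,[64,81]],"ls":{"b":{"ga":84,"qn":91,"rxv":22,"z":9},"h":57,"qto":{"a":46,"b":63,"w":79}}}
After op 8 (replace /ls/qto/b 7): {"aj":{"ewg":{"f":5,"pw":59,"rpc":1,"z":61},"ht":[71,64,98,38]},"b":[[59,69,39,48],95,[64,81]],"ls":{"b":{"ga":84,"qn":91,"rxv":22,"z":9},"h":57,"qto":{"a":46,"b":7,"w":79}}}
After op 9 (add /b/0/3 53): {"aj":{"ewg":{"f":5,"pw":59,"rpc":1,"z":61},"ht":[71,64,98,38]},"b":[[59,69,39,53,48],95,[64,81]],"ls":{"b":{"ga":84,"qn":91,"rxv":22,"z":9},"h":57,"qto":{"a":46,"b":7,"w":79}}}
After op 10 (replace /ls/h 19): {"aj":{"ewg":{"f":5,"pw":59,"rpc":1,"z":61},"ht":[71,64,98,38]},"b":[[59,69,39,53,48],95,[64,81]],"ls":{"b":{"ga":84,"qn":91,"rxv":22,"z":9},"h":19,"qto":{"a":46,"b":7,"w":79}}}
After op 11 (replace /ls/qto/b 67): {"aj":{"ewg":{"f":5,"pw":59,"rpc":1,"z":61},"ht":[71,64,98,38]},"b":[[59,69,39,53,48],95,[64,81]],"ls":{"b":{"ga":84,"qn":91,"rxv":22,"z":9},"h":19,"qto":{"a":46,"b":67,"w":79}}}
After op 12 (add /b/3 11): {"aj":{"ewg":{"f":5,"pw":59,"rpc":1,"z":61},"ht":[71,64,98,38]},"b":[[59,69,39,53,48],95,[64,81],11],"ls":{"b":{"ga":84,"qn":91,"rxv":22,"z":9},"h":19,"qto":{"a":46,"b":67,"w":79}}}
After op 13 (replace /aj/ht/3 94): {"aj":{"ewg":{"f":5,"pw":59,"rpc":1,"z":61},"ht":[71,64,98,94]},"b":[[59,69,39,53,48],95,[64,81],11],"ls":{"b":{"ga":84,"qn":91,"rxv":22,"z":9},"h":19,"qto":{"a":46,"b":67,"w":79}}}
After op 14 (replace /aj/ht/0 14): {"aj":{"ewg":{"f":5,"pw":59,"rpc":1,"z":61},"ht":[14,64,98,94]},"b":[[59,69,39,53,48],95,[64,81],11],"ls":{"b":{"ga":84,"qn":91,"rxv":22,"z":9},"h":19,"qto":{"a":46,"b":67,"w":79}}}
After op 15 (replace /aj/ht/2 24): {"aj":{"ewg":{"f":5,"pw":59,"rpc":1,"z":61},"ht":[14,64,24,94]},"b":[[59,69,39,53,48],95,[64,81],11],"ls":{"b":{"ga":84,"qn":91,"rxv":22,"z":9},"h":19,"qto":{"a":46,"b":67,"w":79}}}
After op 16 (replace /aj/ewg 51): {"aj":{"ewg":51,"ht":[14,64,24,94]},"b":[[59,69,39,53,48],95,[64,81],11],"ls":{"b":{"ga":84,"qn":91,"rxv":22,"z":9},"h":19,"qto":{"a":46,"b":67,"w":79}}}
After op 17 (add /ls/qto/m 72): {"aj":{"ewg":51,"ht":[14,64,24,94]},"b":[[59,69,39,53,48],95,[64,81],11],"ls":{"b":{"ga":84,"qn":91,"rxv":22,"z":9},"h":19,"qto":{"a":46,"b":67,"m":72,"w":79}}}
After op 18 (add /b/2 45): {"aj":{"ewg":51,"ht":[14,64,24,94]},"b":[[59,69,39,53,48],95,45,[64,81],11],"ls":{"b":{"ga":84,"qn":91,"rxv":22,"z":9},"h":19,"qto":{"a":46,"b":67,"m":72,"w":79}}}
After op 19 (add /b/0/5 41): {"aj":{"ewg":51,"ht":[14,64,24,94]},"b":[[59,69,39,53,48,41],95,45,[64,81],11],"ls":{"b":{"ga":84,"qn":91,"rxv":22,"z":9},"h":19,"qto":{"a":46,"b":67,"m":72,"w":79}}}
Value at /aj/ht/0: 14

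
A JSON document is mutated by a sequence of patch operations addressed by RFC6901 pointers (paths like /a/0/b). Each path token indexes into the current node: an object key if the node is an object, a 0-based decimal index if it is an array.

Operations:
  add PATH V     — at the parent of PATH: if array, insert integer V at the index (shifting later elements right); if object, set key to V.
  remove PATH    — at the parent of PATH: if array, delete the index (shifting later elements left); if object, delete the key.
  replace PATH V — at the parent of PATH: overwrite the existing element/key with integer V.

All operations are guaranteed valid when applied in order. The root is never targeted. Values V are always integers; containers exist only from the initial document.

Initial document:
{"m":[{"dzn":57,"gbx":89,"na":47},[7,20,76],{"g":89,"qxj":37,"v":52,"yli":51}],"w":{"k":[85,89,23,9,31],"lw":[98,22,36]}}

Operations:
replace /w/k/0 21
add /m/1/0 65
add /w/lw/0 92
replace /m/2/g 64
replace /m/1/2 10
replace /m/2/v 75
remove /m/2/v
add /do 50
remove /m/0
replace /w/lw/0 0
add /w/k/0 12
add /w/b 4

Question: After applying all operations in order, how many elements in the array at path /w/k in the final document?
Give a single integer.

Answer: 6

Derivation:
After op 1 (replace /w/k/0 21): {"m":[{"dzn":57,"gbx":89,"na":47},[7,20,76],{"g":89,"qxj":37,"v":52,"yli":51}],"w":{"k":[21,89,23,9,31],"lw":[98,22,36]}}
After op 2 (add /m/1/0 65): {"m":[{"dzn":57,"gbx":89,"na":47},[65,7,20,76],{"g":89,"qxj":37,"v":52,"yli":51}],"w":{"k":[21,89,23,9,31],"lw":[98,22,36]}}
After op 3 (add /w/lw/0 92): {"m":[{"dzn":57,"gbx":89,"na":47},[65,7,20,76],{"g":89,"qxj":37,"v":52,"yli":51}],"w":{"k":[21,89,23,9,31],"lw":[92,98,22,36]}}
After op 4 (replace /m/2/g 64): {"m":[{"dzn":57,"gbx":89,"na":47},[65,7,20,76],{"g":64,"qxj":37,"v":52,"yli":51}],"w":{"k":[21,89,23,9,31],"lw":[92,98,22,36]}}
After op 5 (replace /m/1/2 10): {"m":[{"dzn":57,"gbx":89,"na":47},[65,7,10,76],{"g":64,"qxj":37,"v":52,"yli":51}],"w":{"k":[21,89,23,9,31],"lw":[92,98,22,36]}}
After op 6 (replace /m/2/v 75): {"m":[{"dzn":57,"gbx":89,"na":47},[65,7,10,76],{"g":64,"qxj":37,"v":75,"yli":51}],"w":{"k":[21,89,23,9,31],"lw":[92,98,22,36]}}
After op 7 (remove /m/2/v): {"m":[{"dzn":57,"gbx":89,"na":47},[65,7,10,76],{"g":64,"qxj":37,"yli":51}],"w":{"k":[21,89,23,9,31],"lw":[92,98,22,36]}}
After op 8 (add /do 50): {"do":50,"m":[{"dzn":57,"gbx":89,"na":47},[65,7,10,76],{"g":64,"qxj":37,"yli":51}],"w":{"k":[21,89,23,9,31],"lw":[92,98,22,36]}}
After op 9 (remove /m/0): {"do":50,"m":[[65,7,10,76],{"g":64,"qxj":37,"yli":51}],"w":{"k":[21,89,23,9,31],"lw":[92,98,22,36]}}
After op 10 (replace /w/lw/0 0): {"do":50,"m":[[65,7,10,76],{"g":64,"qxj":37,"yli":51}],"w":{"k":[21,89,23,9,31],"lw":[0,98,22,36]}}
After op 11 (add /w/k/0 12): {"do":50,"m":[[65,7,10,76],{"g":64,"qxj":37,"yli":51}],"w":{"k":[12,21,89,23,9,31],"lw":[0,98,22,36]}}
After op 12 (add /w/b 4): {"do":50,"m":[[65,7,10,76],{"g":64,"qxj":37,"yli":51}],"w":{"b":4,"k":[12,21,89,23,9,31],"lw":[0,98,22,36]}}
Size at path /w/k: 6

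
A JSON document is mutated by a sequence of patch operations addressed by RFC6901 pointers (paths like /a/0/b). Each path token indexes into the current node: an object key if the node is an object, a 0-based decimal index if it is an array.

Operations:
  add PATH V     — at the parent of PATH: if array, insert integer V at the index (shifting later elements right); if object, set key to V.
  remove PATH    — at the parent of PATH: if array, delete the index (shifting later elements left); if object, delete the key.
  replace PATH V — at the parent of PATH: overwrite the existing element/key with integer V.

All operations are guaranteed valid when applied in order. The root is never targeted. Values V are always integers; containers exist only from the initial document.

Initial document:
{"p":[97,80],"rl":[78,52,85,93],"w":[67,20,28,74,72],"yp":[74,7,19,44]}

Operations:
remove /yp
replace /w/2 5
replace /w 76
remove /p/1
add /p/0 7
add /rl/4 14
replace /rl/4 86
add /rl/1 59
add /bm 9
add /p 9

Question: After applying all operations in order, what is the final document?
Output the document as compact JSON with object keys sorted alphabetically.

After op 1 (remove /yp): {"p":[97,80],"rl":[78,52,85,93],"w":[67,20,28,74,72]}
After op 2 (replace /w/2 5): {"p":[97,80],"rl":[78,52,85,93],"w":[67,20,5,74,72]}
After op 3 (replace /w 76): {"p":[97,80],"rl":[78,52,85,93],"w":76}
After op 4 (remove /p/1): {"p":[97],"rl":[78,52,85,93],"w":76}
After op 5 (add /p/0 7): {"p":[7,97],"rl":[78,52,85,93],"w":76}
After op 6 (add /rl/4 14): {"p":[7,97],"rl":[78,52,85,93,14],"w":76}
After op 7 (replace /rl/4 86): {"p":[7,97],"rl":[78,52,85,93,86],"w":76}
After op 8 (add /rl/1 59): {"p":[7,97],"rl":[78,59,52,85,93,86],"w":76}
After op 9 (add /bm 9): {"bm":9,"p":[7,97],"rl":[78,59,52,85,93,86],"w":76}
After op 10 (add /p 9): {"bm":9,"p":9,"rl":[78,59,52,85,93,86],"w":76}

Answer: {"bm":9,"p":9,"rl":[78,59,52,85,93,86],"w":76}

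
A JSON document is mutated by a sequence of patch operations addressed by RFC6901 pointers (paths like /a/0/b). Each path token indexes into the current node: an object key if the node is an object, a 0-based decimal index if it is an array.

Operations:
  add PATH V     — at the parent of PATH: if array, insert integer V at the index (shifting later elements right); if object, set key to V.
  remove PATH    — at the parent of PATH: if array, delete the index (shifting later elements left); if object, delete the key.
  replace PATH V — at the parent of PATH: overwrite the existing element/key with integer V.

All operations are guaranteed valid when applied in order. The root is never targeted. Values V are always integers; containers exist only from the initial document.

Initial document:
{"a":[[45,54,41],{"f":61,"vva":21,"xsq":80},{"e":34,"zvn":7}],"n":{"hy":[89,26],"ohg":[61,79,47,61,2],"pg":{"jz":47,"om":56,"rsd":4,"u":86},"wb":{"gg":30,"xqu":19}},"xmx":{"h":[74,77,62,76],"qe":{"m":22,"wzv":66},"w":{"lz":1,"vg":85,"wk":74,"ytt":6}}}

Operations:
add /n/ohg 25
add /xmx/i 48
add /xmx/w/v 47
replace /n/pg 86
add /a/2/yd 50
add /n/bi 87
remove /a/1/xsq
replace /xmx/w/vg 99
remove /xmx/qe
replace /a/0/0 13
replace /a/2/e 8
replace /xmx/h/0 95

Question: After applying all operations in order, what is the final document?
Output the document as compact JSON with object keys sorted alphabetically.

After op 1 (add /n/ohg 25): {"a":[[45,54,41],{"f":61,"vva":21,"xsq":80},{"e":34,"zvn":7}],"n":{"hy":[89,26],"ohg":25,"pg":{"jz":47,"om":56,"rsd":4,"u":86},"wb":{"gg":30,"xqu":19}},"xmx":{"h":[74,77,62,76],"qe":{"m":22,"wzv":66},"w":{"lz":1,"vg":85,"wk":74,"ytt":6}}}
After op 2 (add /xmx/i 48): {"a":[[45,54,41],{"f":61,"vva":21,"xsq":80},{"e":34,"zvn":7}],"n":{"hy":[89,26],"ohg":25,"pg":{"jz":47,"om":56,"rsd":4,"u":86},"wb":{"gg":30,"xqu":19}},"xmx":{"h":[74,77,62,76],"i":48,"qe":{"m":22,"wzv":66},"w":{"lz":1,"vg":85,"wk":74,"ytt":6}}}
After op 3 (add /xmx/w/v 47): {"a":[[45,54,41],{"f":61,"vva":21,"xsq":80},{"e":34,"zvn":7}],"n":{"hy":[89,26],"ohg":25,"pg":{"jz":47,"om":56,"rsd":4,"u":86},"wb":{"gg":30,"xqu":19}},"xmx":{"h":[74,77,62,76],"i":48,"qe":{"m":22,"wzv":66},"w":{"lz":1,"v":47,"vg":85,"wk":74,"ytt":6}}}
After op 4 (replace /n/pg 86): {"a":[[45,54,41],{"f":61,"vva":21,"xsq":80},{"e":34,"zvn":7}],"n":{"hy":[89,26],"ohg":25,"pg":86,"wb":{"gg":30,"xqu":19}},"xmx":{"h":[74,77,62,76],"i":48,"qe":{"m":22,"wzv":66},"w":{"lz":1,"v":47,"vg":85,"wk":74,"ytt":6}}}
After op 5 (add /a/2/yd 50): {"a":[[45,54,41],{"f":61,"vva":21,"xsq":80},{"e":34,"yd":50,"zvn":7}],"n":{"hy":[89,26],"ohg":25,"pg":86,"wb":{"gg":30,"xqu":19}},"xmx":{"h":[74,77,62,76],"i":48,"qe":{"m":22,"wzv":66},"w":{"lz":1,"v":47,"vg":85,"wk":74,"ytt":6}}}
After op 6 (add /n/bi 87): {"a":[[45,54,41],{"f":61,"vva":21,"xsq":80},{"e":34,"yd":50,"zvn":7}],"n":{"bi":87,"hy":[89,26],"ohg":25,"pg":86,"wb":{"gg":30,"xqu":19}},"xmx":{"h":[74,77,62,76],"i":48,"qe":{"m":22,"wzv":66},"w":{"lz":1,"v":47,"vg":85,"wk":74,"ytt":6}}}
After op 7 (remove /a/1/xsq): {"a":[[45,54,41],{"f":61,"vva":21},{"e":34,"yd":50,"zvn":7}],"n":{"bi":87,"hy":[89,26],"ohg":25,"pg":86,"wb":{"gg":30,"xqu":19}},"xmx":{"h":[74,77,62,76],"i":48,"qe":{"m":22,"wzv":66},"w":{"lz":1,"v":47,"vg":85,"wk":74,"ytt":6}}}
After op 8 (replace /xmx/w/vg 99): {"a":[[45,54,41],{"f":61,"vva":21},{"e":34,"yd":50,"zvn":7}],"n":{"bi":87,"hy":[89,26],"ohg":25,"pg":86,"wb":{"gg":30,"xqu":19}},"xmx":{"h":[74,77,62,76],"i":48,"qe":{"m":22,"wzv":66},"w":{"lz":1,"v":47,"vg":99,"wk":74,"ytt":6}}}
After op 9 (remove /xmx/qe): {"a":[[45,54,41],{"f":61,"vva":21},{"e":34,"yd":50,"zvn":7}],"n":{"bi":87,"hy":[89,26],"ohg":25,"pg":86,"wb":{"gg":30,"xqu":19}},"xmx":{"h":[74,77,62,76],"i":48,"w":{"lz":1,"v":47,"vg":99,"wk":74,"ytt":6}}}
After op 10 (replace /a/0/0 13): {"a":[[13,54,41],{"f":61,"vva":21},{"e":34,"yd":50,"zvn":7}],"n":{"bi":87,"hy":[89,26],"ohg":25,"pg":86,"wb":{"gg":30,"xqu":19}},"xmx":{"h":[74,77,62,76],"i":48,"w":{"lz":1,"v":47,"vg":99,"wk":74,"ytt":6}}}
After op 11 (replace /a/2/e 8): {"a":[[13,54,41],{"f":61,"vva":21},{"e":8,"yd":50,"zvn":7}],"n":{"bi":87,"hy":[89,26],"ohg":25,"pg":86,"wb":{"gg":30,"xqu":19}},"xmx":{"h":[74,77,62,76],"i":48,"w":{"lz":1,"v":47,"vg":99,"wk":74,"ytt":6}}}
After op 12 (replace /xmx/h/0 95): {"a":[[13,54,41],{"f":61,"vva":21},{"e":8,"yd":50,"zvn":7}],"n":{"bi":87,"hy":[89,26],"ohg":25,"pg":86,"wb":{"gg":30,"xqu":19}},"xmx":{"h":[95,77,62,76],"i":48,"w":{"lz":1,"v":47,"vg":99,"wk":74,"ytt":6}}}

Answer: {"a":[[13,54,41],{"f":61,"vva":21},{"e":8,"yd":50,"zvn":7}],"n":{"bi":87,"hy":[89,26],"ohg":25,"pg":86,"wb":{"gg":30,"xqu":19}},"xmx":{"h":[95,77,62,76],"i":48,"w":{"lz":1,"v":47,"vg":99,"wk":74,"ytt":6}}}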